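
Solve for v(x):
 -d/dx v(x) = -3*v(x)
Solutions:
 v(x) = C1*exp(3*x)


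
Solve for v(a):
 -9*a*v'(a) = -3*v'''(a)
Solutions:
 v(a) = C1 + Integral(C2*airyai(3^(1/3)*a) + C3*airybi(3^(1/3)*a), a)


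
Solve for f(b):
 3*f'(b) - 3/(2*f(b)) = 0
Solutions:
 f(b) = -sqrt(C1 + b)
 f(b) = sqrt(C1 + b)


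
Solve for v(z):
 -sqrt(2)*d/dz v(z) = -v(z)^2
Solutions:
 v(z) = -2/(C1 + sqrt(2)*z)


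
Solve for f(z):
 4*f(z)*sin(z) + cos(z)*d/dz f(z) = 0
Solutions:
 f(z) = C1*cos(z)^4


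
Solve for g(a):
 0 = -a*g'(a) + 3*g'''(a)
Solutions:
 g(a) = C1 + Integral(C2*airyai(3^(2/3)*a/3) + C3*airybi(3^(2/3)*a/3), a)


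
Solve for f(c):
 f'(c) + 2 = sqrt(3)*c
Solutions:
 f(c) = C1 + sqrt(3)*c^2/2 - 2*c


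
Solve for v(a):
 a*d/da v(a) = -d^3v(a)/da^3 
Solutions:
 v(a) = C1 + Integral(C2*airyai(-a) + C3*airybi(-a), a)


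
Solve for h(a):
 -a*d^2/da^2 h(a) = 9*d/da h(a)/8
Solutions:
 h(a) = C1 + C2/a^(1/8)


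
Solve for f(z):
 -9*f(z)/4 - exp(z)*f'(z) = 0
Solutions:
 f(z) = C1*exp(9*exp(-z)/4)


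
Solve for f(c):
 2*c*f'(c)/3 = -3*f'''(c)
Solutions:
 f(c) = C1 + Integral(C2*airyai(-6^(1/3)*c/3) + C3*airybi(-6^(1/3)*c/3), c)


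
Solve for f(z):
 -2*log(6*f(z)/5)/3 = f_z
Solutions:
 -3*Integral(1/(-log(_y) - log(6) + log(5)), (_y, f(z)))/2 = C1 - z


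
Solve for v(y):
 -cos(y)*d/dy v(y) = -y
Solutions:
 v(y) = C1 + Integral(y/cos(y), y)


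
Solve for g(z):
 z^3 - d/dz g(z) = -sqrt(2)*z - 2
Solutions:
 g(z) = C1 + z^4/4 + sqrt(2)*z^2/2 + 2*z


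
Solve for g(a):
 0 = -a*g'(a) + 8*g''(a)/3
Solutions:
 g(a) = C1 + C2*erfi(sqrt(3)*a/4)


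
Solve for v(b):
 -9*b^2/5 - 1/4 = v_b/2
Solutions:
 v(b) = C1 - 6*b^3/5 - b/2


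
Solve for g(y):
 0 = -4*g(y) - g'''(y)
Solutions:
 g(y) = C3*exp(-2^(2/3)*y) + (C1*sin(2^(2/3)*sqrt(3)*y/2) + C2*cos(2^(2/3)*sqrt(3)*y/2))*exp(2^(2/3)*y/2)


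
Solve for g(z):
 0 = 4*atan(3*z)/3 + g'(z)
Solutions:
 g(z) = C1 - 4*z*atan(3*z)/3 + 2*log(9*z^2 + 1)/9


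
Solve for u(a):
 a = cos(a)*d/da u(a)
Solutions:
 u(a) = C1 + Integral(a/cos(a), a)


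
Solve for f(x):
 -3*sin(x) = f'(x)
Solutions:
 f(x) = C1 + 3*cos(x)


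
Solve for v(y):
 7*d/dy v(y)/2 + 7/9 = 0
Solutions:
 v(y) = C1 - 2*y/9


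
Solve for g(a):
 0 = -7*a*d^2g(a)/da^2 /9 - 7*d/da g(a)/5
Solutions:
 g(a) = C1 + C2/a^(4/5)


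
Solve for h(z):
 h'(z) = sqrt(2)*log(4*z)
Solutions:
 h(z) = C1 + sqrt(2)*z*log(z) - sqrt(2)*z + 2*sqrt(2)*z*log(2)


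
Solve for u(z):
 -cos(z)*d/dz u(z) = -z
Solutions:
 u(z) = C1 + Integral(z/cos(z), z)


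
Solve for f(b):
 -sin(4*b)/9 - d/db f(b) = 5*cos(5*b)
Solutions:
 f(b) = C1 - sin(5*b) + cos(4*b)/36


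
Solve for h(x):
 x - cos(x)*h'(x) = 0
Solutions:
 h(x) = C1 + Integral(x/cos(x), x)


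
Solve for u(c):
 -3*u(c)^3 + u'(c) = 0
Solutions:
 u(c) = -sqrt(2)*sqrt(-1/(C1 + 3*c))/2
 u(c) = sqrt(2)*sqrt(-1/(C1 + 3*c))/2


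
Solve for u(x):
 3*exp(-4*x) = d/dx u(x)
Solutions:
 u(x) = C1 - 3*exp(-4*x)/4


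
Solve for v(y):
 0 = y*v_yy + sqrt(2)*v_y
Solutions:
 v(y) = C1 + C2*y^(1 - sqrt(2))


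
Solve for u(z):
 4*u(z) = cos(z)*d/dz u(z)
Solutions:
 u(z) = C1*(sin(z)^2 + 2*sin(z) + 1)/(sin(z)^2 - 2*sin(z) + 1)


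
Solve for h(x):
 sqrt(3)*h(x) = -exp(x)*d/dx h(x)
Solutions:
 h(x) = C1*exp(sqrt(3)*exp(-x))


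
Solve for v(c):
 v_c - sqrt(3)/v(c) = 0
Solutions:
 v(c) = -sqrt(C1 + 2*sqrt(3)*c)
 v(c) = sqrt(C1 + 2*sqrt(3)*c)


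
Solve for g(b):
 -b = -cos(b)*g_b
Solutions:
 g(b) = C1 + Integral(b/cos(b), b)


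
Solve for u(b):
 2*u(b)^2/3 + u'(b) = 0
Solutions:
 u(b) = 3/(C1 + 2*b)


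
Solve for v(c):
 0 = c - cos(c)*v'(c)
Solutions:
 v(c) = C1 + Integral(c/cos(c), c)


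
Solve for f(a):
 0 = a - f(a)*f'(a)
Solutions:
 f(a) = -sqrt(C1 + a^2)
 f(a) = sqrt(C1 + a^2)


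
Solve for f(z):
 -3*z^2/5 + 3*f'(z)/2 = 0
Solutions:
 f(z) = C1 + 2*z^3/15


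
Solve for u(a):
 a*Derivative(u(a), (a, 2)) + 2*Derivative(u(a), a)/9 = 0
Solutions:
 u(a) = C1 + C2*a^(7/9)


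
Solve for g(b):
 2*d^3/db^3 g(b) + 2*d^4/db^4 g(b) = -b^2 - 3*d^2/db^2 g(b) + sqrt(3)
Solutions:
 g(b) = C1 + C2*b - b^4/36 + 2*b^3/27 + b^2*(4 + 9*sqrt(3))/54 + (C3*sin(sqrt(5)*b/2) + C4*cos(sqrt(5)*b/2))*exp(-b/2)


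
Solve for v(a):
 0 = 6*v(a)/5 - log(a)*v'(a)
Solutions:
 v(a) = C1*exp(6*li(a)/5)


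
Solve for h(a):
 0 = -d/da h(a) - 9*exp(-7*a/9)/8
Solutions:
 h(a) = C1 + 81*exp(-7*a/9)/56


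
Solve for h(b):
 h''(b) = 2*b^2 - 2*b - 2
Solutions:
 h(b) = C1 + C2*b + b^4/6 - b^3/3 - b^2


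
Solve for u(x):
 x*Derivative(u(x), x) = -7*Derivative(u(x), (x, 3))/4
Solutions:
 u(x) = C1 + Integral(C2*airyai(-14^(2/3)*x/7) + C3*airybi(-14^(2/3)*x/7), x)


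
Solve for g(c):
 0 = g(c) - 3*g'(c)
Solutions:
 g(c) = C1*exp(c/3)


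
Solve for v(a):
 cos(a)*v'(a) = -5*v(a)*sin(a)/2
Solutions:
 v(a) = C1*cos(a)^(5/2)


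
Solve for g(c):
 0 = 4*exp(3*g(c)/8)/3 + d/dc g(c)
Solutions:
 g(c) = 8*log((-1 - sqrt(3)*I)*(1/(C1 + 4*c))^(1/3))
 g(c) = 8*log((-1 + sqrt(3)*I)*(1/(C1 + 4*c))^(1/3))
 g(c) = 8*log(1/(C1 + 4*c))/3 + 8*log(2)


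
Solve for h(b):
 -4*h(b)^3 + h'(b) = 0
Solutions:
 h(b) = -sqrt(2)*sqrt(-1/(C1 + 4*b))/2
 h(b) = sqrt(2)*sqrt(-1/(C1 + 4*b))/2


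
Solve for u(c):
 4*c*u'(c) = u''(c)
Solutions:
 u(c) = C1 + C2*erfi(sqrt(2)*c)


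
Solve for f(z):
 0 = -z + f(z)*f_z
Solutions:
 f(z) = -sqrt(C1 + z^2)
 f(z) = sqrt(C1 + z^2)


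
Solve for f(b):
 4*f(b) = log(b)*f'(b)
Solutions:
 f(b) = C1*exp(4*li(b))


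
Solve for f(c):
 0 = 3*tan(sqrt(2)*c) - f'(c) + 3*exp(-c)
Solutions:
 f(c) = C1 + 3*sqrt(2)*log(tan(sqrt(2)*c)^2 + 1)/4 - 3*exp(-c)


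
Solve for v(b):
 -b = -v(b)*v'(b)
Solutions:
 v(b) = -sqrt(C1 + b^2)
 v(b) = sqrt(C1 + b^2)


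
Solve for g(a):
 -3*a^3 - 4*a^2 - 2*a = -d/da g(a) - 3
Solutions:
 g(a) = C1 + 3*a^4/4 + 4*a^3/3 + a^2 - 3*a


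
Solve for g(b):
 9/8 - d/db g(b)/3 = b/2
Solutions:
 g(b) = C1 - 3*b^2/4 + 27*b/8


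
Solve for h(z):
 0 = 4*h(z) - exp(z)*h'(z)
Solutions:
 h(z) = C1*exp(-4*exp(-z))


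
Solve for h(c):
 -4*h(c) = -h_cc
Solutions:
 h(c) = C1*exp(-2*c) + C2*exp(2*c)


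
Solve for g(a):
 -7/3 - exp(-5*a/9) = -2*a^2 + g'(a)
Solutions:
 g(a) = C1 + 2*a^3/3 - 7*a/3 + 9*exp(-5*a/9)/5


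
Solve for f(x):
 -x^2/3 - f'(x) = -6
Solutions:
 f(x) = C1 - x^3/9 + 6*x


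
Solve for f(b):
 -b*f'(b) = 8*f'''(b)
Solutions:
 f(b) = C1 + Integral(C2*airyai(-b/2) + C3*airybi(-b/2), b)


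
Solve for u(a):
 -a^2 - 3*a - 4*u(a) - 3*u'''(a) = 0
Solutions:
 u(a) = C3*exp(-6^(2/3)*a/3) - a^2/4 - 3*a/4 + (C1*sin(2^(2/3)*3^(1/6)*a/2) + C2*cos(2^(2/3)*3^(1/6)*a/2))*exp(6^(2/3)*a/6)


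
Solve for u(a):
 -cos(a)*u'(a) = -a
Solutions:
 u(a) = C1 + Integral(a/cos(a), a)


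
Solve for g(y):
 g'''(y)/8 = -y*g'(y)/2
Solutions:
 g(y) = C1 + Integral(C2*airyai(-2^(2/3)*y) + C3*airybi(-2^(2/3)*y), y)


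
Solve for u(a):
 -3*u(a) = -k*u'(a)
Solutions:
 u(a) = C1*exp(3*a/k)


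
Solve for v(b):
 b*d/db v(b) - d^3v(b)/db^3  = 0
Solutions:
 v(b) = C1 + Integral(C2*airyai(b) + C3*airybi(b), b)


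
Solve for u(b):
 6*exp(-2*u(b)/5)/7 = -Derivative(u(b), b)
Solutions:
 u(b) = 5*log(-sqrt(C1 - 6*b)) - 5*log(35) + 5*log(70)/2
 u(b) = 5*log(C1 - 6*b)/2 - 5*log(35) + 5*log(70)/2


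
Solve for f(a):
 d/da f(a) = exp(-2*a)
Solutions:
 f(a) = C1 - exp(-2*a)/2


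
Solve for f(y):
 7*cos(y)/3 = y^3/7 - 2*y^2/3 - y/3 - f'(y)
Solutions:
 f(y) = C1 + y^4/28 - 2*y^3/9 - y^2/6 - 7*sin(y)/3


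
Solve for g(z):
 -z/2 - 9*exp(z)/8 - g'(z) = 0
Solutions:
 g(z) = C1 - z^2/4 - 9*exp(z)/8


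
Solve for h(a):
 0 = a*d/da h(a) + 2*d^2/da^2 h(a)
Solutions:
 h(a) = C1 + C2*erf(a/2)


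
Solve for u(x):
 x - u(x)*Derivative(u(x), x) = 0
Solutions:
 u(x) = -sqrt(C1 + x^2)
 u(x) = sqrt(C1 + x^2)


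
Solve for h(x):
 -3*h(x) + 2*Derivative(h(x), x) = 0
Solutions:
 h(x) = C1*exp(3*x/2)


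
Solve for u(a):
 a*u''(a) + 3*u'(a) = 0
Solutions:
 u(a) = C1 + C2/a^2


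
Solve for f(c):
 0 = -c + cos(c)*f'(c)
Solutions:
 f(c) = C1 + Integral(c/cos(c), c)


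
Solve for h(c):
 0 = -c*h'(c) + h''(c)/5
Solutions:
 h(c) = C1 + C2*erfi(sqrt(10)*c/2)


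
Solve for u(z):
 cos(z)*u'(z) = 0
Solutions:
 u(z) = C1


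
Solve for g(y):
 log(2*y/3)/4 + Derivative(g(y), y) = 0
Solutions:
 g(y) = C1 - y*log(y)/4 - y*log(2)/4 + y/4 + y*log(3)/4


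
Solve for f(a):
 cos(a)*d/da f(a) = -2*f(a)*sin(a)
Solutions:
 f(a) = C1*cos(a)^2


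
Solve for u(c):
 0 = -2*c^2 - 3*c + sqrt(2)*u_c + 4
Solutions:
 u(c) = C1 + sqrt(2)*c^3/3 + 3*sqrt(2)*c^2/4 - 2*sqrt(2)*c


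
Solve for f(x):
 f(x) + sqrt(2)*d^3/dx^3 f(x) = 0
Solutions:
 f(x) = C3*exp(-2^(5/6)*x/2) + (C1*sin(2^(5/6)*sqrt(3)*x/4) + C2*cos(2^(5/6)*sqrt(3)*x/4))*exp(2^(5/6)*x/4)


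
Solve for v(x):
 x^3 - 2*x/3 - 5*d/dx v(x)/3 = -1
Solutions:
 v(x) = C1 + 3*x^4/20 - x^2/5 + 3*x/5


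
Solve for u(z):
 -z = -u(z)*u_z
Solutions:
 u(z) = -sqrt(C1 + z^2)
 u(z) = sqrt(C1 + z^2)


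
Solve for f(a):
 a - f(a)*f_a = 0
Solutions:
 f(a) = -sqrt(C1 + a^2)
 f(a) = sqrt(C1 + a^2)


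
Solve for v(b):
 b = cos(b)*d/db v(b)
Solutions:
 v(b) = C1 + Integral(b/cos(b), b)


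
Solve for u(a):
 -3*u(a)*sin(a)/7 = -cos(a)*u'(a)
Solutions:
 u(a) = C1/cos(a)^(3/7)


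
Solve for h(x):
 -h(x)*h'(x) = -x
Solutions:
 h(x) = -sqrt(C1 + x^2)
 h(x) = sqrt(C1 + x^2)


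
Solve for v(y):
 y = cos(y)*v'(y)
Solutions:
 v(y) = C1 + Integral(y/cos(y), y)


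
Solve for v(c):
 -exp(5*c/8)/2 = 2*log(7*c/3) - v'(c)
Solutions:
 v(c) = C1 + 2*c*log(c) + 2*c*(-log(3) - 1 + log(7)) + 4*exp(5*c/8)/5


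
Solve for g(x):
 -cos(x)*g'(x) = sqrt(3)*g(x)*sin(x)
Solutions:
 g(x) = C1*cos(x)^(sqrt(3))


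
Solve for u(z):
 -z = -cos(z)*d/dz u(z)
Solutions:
 u(z) = C1 + Integral(z/cos(z), z)


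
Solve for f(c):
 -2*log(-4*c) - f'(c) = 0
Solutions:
 f(c) = C1 - 2*c*log(-c) + 2*c*(1 - 2*log(2))


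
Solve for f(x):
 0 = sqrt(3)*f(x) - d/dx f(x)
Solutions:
 f(x) = C1*exp(sqrt(3)*x)


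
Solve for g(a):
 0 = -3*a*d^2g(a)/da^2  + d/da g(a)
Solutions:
 g(a) = C1 + C2*a^(4/3)


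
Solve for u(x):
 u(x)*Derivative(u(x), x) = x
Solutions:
 u(x) = -sqrt(C1 + x^2)
 u(x) = sqrt(C1 + x^2)


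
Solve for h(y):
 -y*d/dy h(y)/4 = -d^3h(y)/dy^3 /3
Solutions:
 h(y) = C1 + Integral(C2*airyai(6^(1/3)*y/2) + C3*airybi(6^(1/3)*y/2), y)


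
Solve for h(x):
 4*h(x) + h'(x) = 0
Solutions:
 h(x) = C1*exp(-4*x)


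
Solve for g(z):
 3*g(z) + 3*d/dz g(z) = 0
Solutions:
 g(z) = C1*exp(-z)


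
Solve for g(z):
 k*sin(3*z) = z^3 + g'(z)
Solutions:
 g(z) = C1 - k*cos(3*z)/3 - z^4/4


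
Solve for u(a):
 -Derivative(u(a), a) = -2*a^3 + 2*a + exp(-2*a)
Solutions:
 u(a) = C1 + a^4/2 - a^2 + exp(-2*a)/2


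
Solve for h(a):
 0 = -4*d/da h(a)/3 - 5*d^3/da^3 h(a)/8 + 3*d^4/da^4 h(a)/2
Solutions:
 h(a) = C1 + C2*exp(a*(-(144*sqrt(20986) + 20861)^(1/3) - 25/(144*sqrt(20986) + 20861)^(1/3) + 10)/72)*sin(sqrt(3)*a*(-(144*sqrt(20986) + 20861)^(1/3) + 25/(144*sqrt(20986) + 20861)^(1/3))/72) + C3*exp(a*(-(144*sqrt(20986) + 20861)^(1/3) - 25/(144*sqrt(20986) + 20861)^(1/3) + 10)/72)*cos(sqrt(3)*a*(-(144*sqrt(20986) + 20861)^(1/3) + 25/(144*sqrt(20986) + 20861)^(1/3))/72) + C4*exp(a*(25/(144*sqrt(20986) + 20861)^(1/3) + 5 + (144*sqrt(20986) + 20861)^(1/3))/36)


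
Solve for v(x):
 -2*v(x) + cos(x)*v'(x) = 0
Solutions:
 v(x) = C1*(sin(x) + 1)/(sin(x) - 1)


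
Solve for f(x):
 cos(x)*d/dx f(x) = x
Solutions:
 f(x) = C1 + Integral(x/cos(x), x)


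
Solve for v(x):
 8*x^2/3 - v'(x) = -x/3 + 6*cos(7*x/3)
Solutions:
 v(x) = C1 + 8*x^3/9 + x^2/6 - 18*sin(7*x/3)/7


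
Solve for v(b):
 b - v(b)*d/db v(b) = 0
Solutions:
 v(b) = -sqrt(C1 + b^2)
 v(b) = sqrt(C1 + b^2)


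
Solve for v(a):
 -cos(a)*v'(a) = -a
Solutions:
 v(a) = C1 + Integral(a/cos(a), a)


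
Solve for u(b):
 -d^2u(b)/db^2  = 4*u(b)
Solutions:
 u(b) = C1*sin(2*b) + C2*cos(2*b)


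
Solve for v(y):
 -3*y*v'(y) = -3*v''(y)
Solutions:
 v(y) = C1 + C2*erfi(sqrt(2)*y/2)


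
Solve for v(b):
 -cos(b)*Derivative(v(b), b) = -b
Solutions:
 v(b) = C1 + Integral(b/cos(b), b)


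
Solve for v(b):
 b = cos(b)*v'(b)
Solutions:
 v(b) = C1 + Integral(b/cos(b), b)


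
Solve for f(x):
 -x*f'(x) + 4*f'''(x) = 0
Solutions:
 f(x) = C1 + Integral(C2*airyai(2^(1/3)*x/2) + C3*airybi(2^(1/3)*x/2), x)


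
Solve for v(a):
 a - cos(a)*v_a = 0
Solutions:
 v(a) = C1 + Integral(a/cos(a), a)


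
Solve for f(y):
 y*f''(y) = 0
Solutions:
 f(y) = C1 + C2*y


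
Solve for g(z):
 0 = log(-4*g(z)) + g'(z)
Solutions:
 Integral(1/(log(-_y) + 2*log(2)), (_y, g(z))) = C1 - z


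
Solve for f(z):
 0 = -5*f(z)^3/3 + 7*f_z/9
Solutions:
 f(z) = -sqrt(14)*sqrt(-1/(C1 + 15*z))/2
 f(z) = sqrt(14)*sqrt(-1/(C1 + 15*z))/2


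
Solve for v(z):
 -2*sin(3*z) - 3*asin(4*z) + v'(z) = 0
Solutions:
 v(z) = C1 + 3*z*asin(4*z) + 3*sqrt(1 - 16*z^2)/4 - 2*cos(3*z)/3


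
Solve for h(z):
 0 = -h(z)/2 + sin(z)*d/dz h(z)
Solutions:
 h(z) = C1*(cos(z) - 1)^(1/4)/(cos(z) + 1)^(1/4)


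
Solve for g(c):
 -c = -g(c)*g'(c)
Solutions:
 g(c) = -sqrt(C1 + c^2)
 g(c) = sqrt(C1 + c^2)


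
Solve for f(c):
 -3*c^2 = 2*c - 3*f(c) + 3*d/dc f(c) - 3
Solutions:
 f(c) = C1*exp(c) + c^2 + 8*c/3 + 5/3


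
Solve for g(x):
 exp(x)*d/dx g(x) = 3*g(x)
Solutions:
 g(x) = C1*exp(-3*exp(-x))


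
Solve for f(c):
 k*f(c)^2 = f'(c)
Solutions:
 f(c) = -1/(C1 + c*k)


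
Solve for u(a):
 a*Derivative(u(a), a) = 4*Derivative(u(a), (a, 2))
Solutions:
 u(a) = C1 + C2*erfi(sqrt(2)*a/4)


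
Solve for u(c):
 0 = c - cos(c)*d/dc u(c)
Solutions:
 u(c) = C1 + Integral(c/cos(c), c)


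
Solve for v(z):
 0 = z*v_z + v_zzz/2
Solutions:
 v(z) = C1 + Integral(C2*airyai(-2^(1/3)*z) + C3*airybi(-2^(1/3)*z), z)


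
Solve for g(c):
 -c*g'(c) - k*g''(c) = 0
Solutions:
 g(c) = C1 + C2*sqrt(k)*erf(sqrt(2)*c*sqrt(1/k)/2)


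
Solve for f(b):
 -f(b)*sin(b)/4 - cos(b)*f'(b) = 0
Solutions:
 f(b) = C1*cos(b)^(1/4)


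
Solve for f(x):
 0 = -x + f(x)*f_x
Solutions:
 f(x) = -sqrt(C1 + x^2)
 f(x) = sqrt(C1 + x^2)


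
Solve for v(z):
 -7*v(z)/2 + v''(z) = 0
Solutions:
 v(z) = C1*exp(-sqrt(14)*z/2) + C2*exp(sqrt(14)*z/2)


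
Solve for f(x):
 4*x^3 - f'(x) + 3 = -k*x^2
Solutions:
 f(x) = C1 + k*x^3/3 + x^4 + 3*x


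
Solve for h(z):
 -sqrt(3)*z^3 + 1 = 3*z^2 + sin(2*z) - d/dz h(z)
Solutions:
 h(z) = C1 + sqrt(3)*z^4/4 + z^3 - z - cos(2*z)/2


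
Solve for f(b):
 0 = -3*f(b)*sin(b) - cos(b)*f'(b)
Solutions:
 f(b) = C1*cos(b)^3


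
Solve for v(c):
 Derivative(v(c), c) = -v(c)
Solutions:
 v(c) = C1*exp(-c)


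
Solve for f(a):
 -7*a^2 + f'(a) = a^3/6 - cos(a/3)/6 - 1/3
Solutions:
 f(a) = C1 + a^4/24 + 7*a^3/3 - a/3 - sin(a/3)/2


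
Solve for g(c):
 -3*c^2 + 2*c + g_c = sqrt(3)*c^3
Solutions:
 g(c) = C1 + sqrt(3)*c^4/4 + c^3 - c^2


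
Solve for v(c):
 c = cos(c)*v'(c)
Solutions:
 v(c) = C1 + Integral(c/cos(c), c)


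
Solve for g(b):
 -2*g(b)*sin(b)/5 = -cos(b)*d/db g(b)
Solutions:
 g(b) = C1/cos(b)^(2/5)


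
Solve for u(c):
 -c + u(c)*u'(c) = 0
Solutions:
 u(c) = -sqrt(C1 + c^2)
 u(c) = sqrt(C1 + c^2)


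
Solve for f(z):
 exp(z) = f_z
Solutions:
 f(z) = C1 + exp(z)


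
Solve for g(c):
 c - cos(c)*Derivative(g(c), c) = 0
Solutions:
 g(c) = C1 + Integral(c/cos(c), c)


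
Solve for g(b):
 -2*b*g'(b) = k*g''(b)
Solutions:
 g(b) = C1 + C2*sqrt(k)*erf(b*sqrt(1/k))


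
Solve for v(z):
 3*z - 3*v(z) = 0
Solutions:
 v(z) = z


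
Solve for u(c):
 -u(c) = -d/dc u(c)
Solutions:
 u(c) = C1*exp(c)


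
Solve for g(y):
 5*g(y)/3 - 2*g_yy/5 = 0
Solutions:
 g(y) = C1*exp(-5*sqrt(6)*y/6) + C2*exp(5*sqrt(6)*y/6)


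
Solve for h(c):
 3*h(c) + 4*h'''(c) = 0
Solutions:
 h(c) = C3*exp(-6^(1/3)*c/2) + (C1*sin(2^(1/3)*3^(5/6)*c/4) + C2*cos(2^(1/3)*3^(5/6)*c/4))*exp(6^(1/3)*c/4)


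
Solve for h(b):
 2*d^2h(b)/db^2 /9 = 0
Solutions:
 h(b) = C1 + C2*b


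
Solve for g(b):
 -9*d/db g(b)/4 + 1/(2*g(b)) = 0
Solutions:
 g(b) = -sqrt(C1 + 4*b)/3
 g(b) = sqrt(C1 + 4*b)/3


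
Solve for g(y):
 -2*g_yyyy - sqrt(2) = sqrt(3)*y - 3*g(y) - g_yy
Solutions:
 g(y) = C1*exp(-sqrt(6)*y/2) + C2*exp(sqrt(6)*y/2) + C3*sin(y) + C4*cos(y) + sqrt(3)*y/3 + sqrt(2)/3


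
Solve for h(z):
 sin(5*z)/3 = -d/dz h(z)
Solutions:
 h(z) = C1 + cos(5*z)/15


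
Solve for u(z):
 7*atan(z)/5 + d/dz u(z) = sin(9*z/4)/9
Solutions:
 u(z) = C1 - 7*z*atan(z)/5 + 7*log(z^2 + 1)/10 - 4*cos(9*z/4)/81


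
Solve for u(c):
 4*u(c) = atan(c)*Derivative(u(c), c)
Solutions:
 u(c) = C1*exp(4*Integral(1/atan(c), c))


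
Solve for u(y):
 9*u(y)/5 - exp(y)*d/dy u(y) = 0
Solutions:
 u(y) = C1*exp(-9*exp(-y)/5)


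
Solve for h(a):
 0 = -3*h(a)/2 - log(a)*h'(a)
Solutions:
 h(a) = C1*exp(-3*li(a)/2)


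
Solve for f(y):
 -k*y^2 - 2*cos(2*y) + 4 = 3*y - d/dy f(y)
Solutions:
 f(y) = C1 + k*y^3/3 + 3*y^2/2 - 4*y + sin(2*y)


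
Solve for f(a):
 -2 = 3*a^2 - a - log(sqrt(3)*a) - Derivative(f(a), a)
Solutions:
 f(a) = C1 + a^3 - a^2/2 - a*log(a) - a*log(3)/2 + 3*a


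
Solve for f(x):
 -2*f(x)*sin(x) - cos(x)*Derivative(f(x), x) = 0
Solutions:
 f(x) = C1*cos(x)^2


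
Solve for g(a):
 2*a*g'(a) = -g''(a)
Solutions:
 g(a) = C1 + C2*erf(a)


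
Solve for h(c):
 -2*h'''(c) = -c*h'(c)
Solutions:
 h(c) = C1 + Integral(C2*airyai(2^(2/3)*c/2) + C3*airybi(2^(2/3)*c/2), c)


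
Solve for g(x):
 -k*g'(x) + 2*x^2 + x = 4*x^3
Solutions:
 g(x) = C1 - x^4/k + 2*x^3/(3*k) + x^2/(2*k)


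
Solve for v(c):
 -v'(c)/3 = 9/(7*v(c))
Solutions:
 v(c) = -sqrt(C1 - 378*c)/7
 v(c) = sqrt(C1 - 378*c)/7


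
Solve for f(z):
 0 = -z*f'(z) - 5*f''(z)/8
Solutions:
 f(z) = C1 + C2*erf(2*sqrt(5)*z/5)


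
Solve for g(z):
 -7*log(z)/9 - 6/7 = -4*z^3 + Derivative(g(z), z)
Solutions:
 g(z) = C1 + z^4 - 7*z*log(z)/9 - 5*z/63


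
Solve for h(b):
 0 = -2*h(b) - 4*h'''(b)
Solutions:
 h(b) = C3*exp(-2^(2/3)*b/2) + (C1*sin(2^(2/3)*sqrt(3)*b/4) + C2*cos(2^(2/3)*sqrt(3)*b/4))*exp(2^(2/3)*b/4)


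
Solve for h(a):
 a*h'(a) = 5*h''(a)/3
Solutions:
 h(a) = C1 + C2*erfi(sqrt(30)*a/10)


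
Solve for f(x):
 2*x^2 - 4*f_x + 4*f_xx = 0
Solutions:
 f(x) = C1 + C2*exp(x) + x^3/6 + x^2/2 + x


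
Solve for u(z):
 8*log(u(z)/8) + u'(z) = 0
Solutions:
 -Integral(1/(-log(_y) + 3*log(2)), (_y, u(z)))/8 = C1 - z


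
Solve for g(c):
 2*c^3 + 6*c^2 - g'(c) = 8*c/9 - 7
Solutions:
 g(c) = C1 + c^4/2 + 2*c^3 - 4*c^2/9 + 7*c


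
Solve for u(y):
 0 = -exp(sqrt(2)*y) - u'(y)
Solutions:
 u(y) = C1 - sqrt(2)*exp(sqrt(2)*y)/2


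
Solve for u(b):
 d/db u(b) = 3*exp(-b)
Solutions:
 u(b) = C1 - 3*exp(-b)


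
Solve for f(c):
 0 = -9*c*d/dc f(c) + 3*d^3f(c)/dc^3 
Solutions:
 f(c) = C1 + Integral(C2*airyai(3^(1/3)*c) + C3*airybi(3^(1/3)*c), c)


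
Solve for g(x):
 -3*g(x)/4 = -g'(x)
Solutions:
 g(x) = C1*exp(3*x/4)


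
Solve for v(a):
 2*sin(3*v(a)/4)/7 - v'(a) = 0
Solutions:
 -2*a/7 + 2*log(cos(3*v(a)/4) - 1)/3 - 2*log(cos(3*v(a)/4) + 1)/3 = C1


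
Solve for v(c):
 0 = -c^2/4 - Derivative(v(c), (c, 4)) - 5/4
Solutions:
 v(c) = C1 + C2*c + C3*c^2 + C4*c^3 - c^6/1440 - 5*c^4/96


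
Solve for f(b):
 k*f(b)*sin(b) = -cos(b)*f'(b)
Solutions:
 f(b) = C1*exp(k*log(cos(b)))


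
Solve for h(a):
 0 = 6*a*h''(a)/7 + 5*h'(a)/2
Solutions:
 h(a) = C1 + C2/a^(23/12)


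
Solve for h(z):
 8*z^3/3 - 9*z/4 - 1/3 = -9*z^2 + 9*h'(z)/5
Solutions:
 h(z) = C1 + 10*z^4/27 + 5*z^3/3 - 5*z^2/8 - 5*z/27


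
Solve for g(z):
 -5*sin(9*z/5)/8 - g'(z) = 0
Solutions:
 g(z) = C1 + 25*cos(9*z/5)/72


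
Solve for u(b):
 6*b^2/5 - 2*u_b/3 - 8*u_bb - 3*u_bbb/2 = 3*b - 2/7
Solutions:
 u(b) = C1 + C2*exp(2*b*(-4 + sqrt(15))/3) + C3*exp(-2*b*(sqrt(15) + 4)/3) + 3*b^3/5 - 477*b^2/20 + 39531*b/70


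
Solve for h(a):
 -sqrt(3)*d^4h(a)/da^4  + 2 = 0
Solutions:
 h(a) = C1 + C2*a + C3*a^2 + C4*a^3 + sqrt(3)*a^4/36


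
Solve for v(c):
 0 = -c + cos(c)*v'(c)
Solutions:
 v(c) = C1 + Integral(c/cos(c), c)


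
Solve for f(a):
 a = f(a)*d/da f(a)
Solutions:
 f(a) = -sqrt(C1 + a^2)
 f(a) = sqrt(C1 + a^2)


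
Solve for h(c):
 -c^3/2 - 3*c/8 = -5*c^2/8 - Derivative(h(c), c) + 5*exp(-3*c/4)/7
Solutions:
 h(c) = C1 + c^4/8 - 5*c^3/24 + 3*c^2/16 - 20*exp(-3*c/4)/21


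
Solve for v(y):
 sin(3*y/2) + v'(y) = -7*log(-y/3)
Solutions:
 v(y) = C1 - 7*y*log(-y) + 7*y + 7*y*log(3) + 2*cos(3*y/2)/3


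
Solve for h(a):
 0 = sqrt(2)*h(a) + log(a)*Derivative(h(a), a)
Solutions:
 h(a) = C1*exp(-sqrt(2)*li(a))


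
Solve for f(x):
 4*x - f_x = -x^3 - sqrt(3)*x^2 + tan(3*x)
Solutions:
 f(x) = C1 + x^4/4 + sqrt(3)*x^3/3 + 2*x^2 + log(cos(3*x))/3


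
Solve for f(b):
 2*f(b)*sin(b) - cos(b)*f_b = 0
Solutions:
 f(b) = C1/cos(b)^2


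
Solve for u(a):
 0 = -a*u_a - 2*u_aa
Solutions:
 u(a) = C1 + C2*erf(a/2)


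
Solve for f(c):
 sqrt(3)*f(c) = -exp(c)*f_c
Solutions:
 f(c) = C1*exp(sqrt(3)*exp(-c))


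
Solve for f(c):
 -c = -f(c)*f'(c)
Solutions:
 f(c) = -sqrt(C1 + c^2)
 f(c) = sqrt(C1 + c^2)


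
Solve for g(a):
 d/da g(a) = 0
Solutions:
 g(a) = C1


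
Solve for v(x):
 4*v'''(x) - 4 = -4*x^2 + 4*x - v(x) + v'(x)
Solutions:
 v(x) = C1*exp(3^(1/3)*x*(3^(1/3)/(sqrt(78) + 9)^(1/3) + (sqrt(78) + 9)^(1/3))/12)*sin(3^(1/6)*x*(-3^(2/3)*(sqrt(78) + 9)^(1/3) + 3/(sqrt(78) + 9)^(1/3))/12) + C2*exp(3^(1/3)*x*(3^(1/3)/(sqrt(78) + 9)^(1/3) + (sqrt(78) + 9)^(1/3))/12)*cos(3^(1/6)*x*(-3^(2/3)*(sqrt(78) + 9)^(1/3) + 3/(sqrt(78) + 9)^(1/3))/12) + C3*exp(-3^(1/3)*x*(3^(1/3)/(sqrt(78) + 9)^(1/3) + (sqrt(78) + 9)^(1/3))/6) - 4*x^2 - 4*x


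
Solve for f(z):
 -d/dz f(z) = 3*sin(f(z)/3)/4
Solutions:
 3*z/4 + 3*log(cos(f(z)/3) - 1)/2 - 3*log(cos(f(z)/3) + 1)/2 = C1


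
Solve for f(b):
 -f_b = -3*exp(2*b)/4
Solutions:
 f(b) = C1 + 3*exp(2*b)/8


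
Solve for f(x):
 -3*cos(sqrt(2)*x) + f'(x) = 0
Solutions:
 f(x) = C1 + 3*sqrt(2)*sin(sqrt(2)*x)/2


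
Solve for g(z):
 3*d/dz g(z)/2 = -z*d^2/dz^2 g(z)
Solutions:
 g(z) = C1 + C2/sqrt(z)


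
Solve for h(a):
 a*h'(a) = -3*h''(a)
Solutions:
 h(a) = C1 + C2*erf(sqrt(6)*a/6)


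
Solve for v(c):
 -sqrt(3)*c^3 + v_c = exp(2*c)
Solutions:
 v(c) = C1 + sqrt(3)*c^4/4 + exp(2*c)/2


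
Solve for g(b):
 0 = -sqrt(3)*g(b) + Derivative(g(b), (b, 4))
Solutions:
 g(b) = C1*exp(-3^(1/8)*b) + C2*exp(3^(1/8)*b) + C3*sin(3^(1/8)*b) + C4*cos(3^(1/8)*b)


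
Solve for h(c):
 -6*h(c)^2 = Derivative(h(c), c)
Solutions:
 h(c) = 1/(C1 + 6*c)


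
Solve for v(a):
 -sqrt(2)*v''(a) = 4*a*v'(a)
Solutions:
 v(a) = C1 + C2*erf(2^(1/4)*a)


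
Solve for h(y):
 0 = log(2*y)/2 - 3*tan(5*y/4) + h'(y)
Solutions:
 h(y) = C1 - y*log(y)/2 - y*log(2)/2 + y/2 - 12*log(cos(5*y/4))/5


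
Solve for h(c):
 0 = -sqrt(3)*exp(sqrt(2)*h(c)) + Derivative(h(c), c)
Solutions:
 h(c) = sqrt(2)*(2*log(-1/(C1 + sqrt(3)*c)) - log(2))/4


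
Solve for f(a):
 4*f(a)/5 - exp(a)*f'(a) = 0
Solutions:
 f(a) = C1*exp(-4*exp(-a)/5)


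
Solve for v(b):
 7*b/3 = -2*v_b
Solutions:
 v(b) = C1 - 7*b^2/12


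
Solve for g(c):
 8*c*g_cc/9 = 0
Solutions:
 g(c) = C1 + C2*c


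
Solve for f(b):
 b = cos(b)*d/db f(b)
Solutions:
 f(b) = C1 + Integral(b/cos(b), b)


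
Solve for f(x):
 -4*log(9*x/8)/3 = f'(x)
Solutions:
 f(x) = C1 - 4*x*log(x)/3 - 8*x*log(3)/3 + 4*x/3 + 4*x*log(2)


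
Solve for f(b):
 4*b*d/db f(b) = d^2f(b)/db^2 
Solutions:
 f(b) = C1 + C2*erfi(sqrt(2)*b)


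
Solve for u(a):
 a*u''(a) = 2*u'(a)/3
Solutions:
 u(a) = C1 + C2*a^(5/3)


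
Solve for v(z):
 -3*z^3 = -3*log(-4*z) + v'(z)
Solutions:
 v(z) = C1 - 3*z^4/4 + 3*z*log(-z) + 3*z*(-1 + 2*log(2))


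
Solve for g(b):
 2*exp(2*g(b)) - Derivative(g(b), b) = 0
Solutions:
 g(b) = log(-sqrt(-1/(C1 + 2*b))) - log(2)/2
 g(b) = log(-1/(C1 + 2*b))/2 - log(2)/2


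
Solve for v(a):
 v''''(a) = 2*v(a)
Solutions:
 v(a) = C1*exp(-2^(1/4)*a) + C2*exp(2^(1/4)*a) + C3*sin(2^(1/4)*a) + C4*cos(2^(1/4)*a)


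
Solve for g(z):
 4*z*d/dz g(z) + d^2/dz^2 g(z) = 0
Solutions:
 g(z) = C1 + C2*erf(sqrt(2)*z)


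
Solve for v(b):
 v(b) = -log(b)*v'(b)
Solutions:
 v(b) = C1*exp(-li(b))


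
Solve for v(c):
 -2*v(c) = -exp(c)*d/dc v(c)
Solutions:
 v(c) = C1*exp(-2*exp(-c))


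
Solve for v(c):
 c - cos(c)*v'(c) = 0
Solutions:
 v(c) = C1 + Integral(c/cos(c), c)


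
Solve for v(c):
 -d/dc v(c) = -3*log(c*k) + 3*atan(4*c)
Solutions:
 v(c) = C1 + 3*c*log(c*k) - 3*c*atan(4*c) - 3*c + 3*log(16*c^2 + 1)/8


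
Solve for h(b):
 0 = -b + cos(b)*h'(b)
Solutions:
 h(b) = C1 + Integral(b/cos(b), b)


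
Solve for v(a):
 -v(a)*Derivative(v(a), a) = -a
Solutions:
 v(a) = -sqrt(C1 + a^2)
 v(a) = sqrt(C1 + a^2)


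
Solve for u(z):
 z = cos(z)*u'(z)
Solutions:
 u(z) = C1 + Integral(z/cos(z), z)


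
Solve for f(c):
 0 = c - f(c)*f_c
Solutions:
 f(c) = -sqrt(C1 + c^2)
 f(c) = sqrt(C1 + c^2)


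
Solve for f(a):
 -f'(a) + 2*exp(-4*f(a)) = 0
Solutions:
 f(a) = log(-I*(C1 + 8*a)^(1/4))
 f(a) = log(I*(C1 + 8*a)^(1/4))
 f(a) = log(-(C1 + 8*a)^(1/4))
 f(a) = log(C1 + 8*a)/4


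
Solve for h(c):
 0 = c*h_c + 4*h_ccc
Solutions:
 h(c) = C1 + Integral(C2*airyai(-2^(1/3)*c/2) + C3*airybi(-2^(1/3)*c/2), c)


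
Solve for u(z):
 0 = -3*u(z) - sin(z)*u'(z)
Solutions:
 u(z) = C1*(cos(z) + 1)^(3/2)/(cos(z) - 1)^(3/2)


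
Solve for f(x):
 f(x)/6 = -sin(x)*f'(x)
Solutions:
 f(x) = C1*(cos(x) + 1)^(1/12)/(cos(x) - 1)^(1/12)


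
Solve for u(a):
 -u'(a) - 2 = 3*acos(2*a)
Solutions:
 u(a) = C1 - 3*a*acos(2*a) - 2*a + 3*sqrt(1 - 4*a^2)/2


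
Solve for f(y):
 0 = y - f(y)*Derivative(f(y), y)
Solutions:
 f(y) = -sqrt(C1 + y^2)
 f(y) = sqrt(C1 + y^2)


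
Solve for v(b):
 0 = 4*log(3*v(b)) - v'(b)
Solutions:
 -Integral(1/(log(_y) + log(3)), (_y, v(b)))/4 = C1 - b


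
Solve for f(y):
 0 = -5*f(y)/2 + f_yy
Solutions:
 f(y) = C1*exp(-sqrt(10)*y/2) + C2*exp(sqrt(10)*y/2)


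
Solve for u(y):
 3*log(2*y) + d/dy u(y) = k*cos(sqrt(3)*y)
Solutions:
 u(y) = C1 + sqrt(3)*k*sin(sqrt(3)*y)/3 - 3*y*log(y) - 3*y*log(2) + 3*y


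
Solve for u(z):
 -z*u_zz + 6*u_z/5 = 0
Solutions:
 u(z) = C1 + C2*z^(11/5)


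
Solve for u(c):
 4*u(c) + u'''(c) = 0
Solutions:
 u(c) = C3*exp(-2^(2/3)*c) + (C1*sin(2^(2/3)*sqrt(3)*c/2) + C2*cos(2^(2/3)*sqrt(3)*c/2))*exp(2^(2/3)*c/2)


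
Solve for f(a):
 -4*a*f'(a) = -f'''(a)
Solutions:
 f(a) = C1 + Integral(C2*airyai(2^(2/3)*a) + C3*airybi(2^(2/3)*a), a)


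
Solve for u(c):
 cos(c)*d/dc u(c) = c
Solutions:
 u(c) = C1 + Integral(c/cos(c), c)


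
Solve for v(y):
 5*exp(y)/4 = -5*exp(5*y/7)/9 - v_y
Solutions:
 v(y) = C1 - 7*exp(5*y/7)/9 - 5*exp(y)/4


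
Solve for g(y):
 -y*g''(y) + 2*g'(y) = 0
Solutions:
 g(y) = C1 + C2*y^3


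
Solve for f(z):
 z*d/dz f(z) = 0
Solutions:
 f(z) = C1


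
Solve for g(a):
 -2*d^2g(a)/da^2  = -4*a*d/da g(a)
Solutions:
 g(a) = C1 + C2*erfi(a)


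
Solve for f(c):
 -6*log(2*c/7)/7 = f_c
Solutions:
 f(c) = C1 - 6*c*log(c)/7 - 6*c*log(2)/7 + 6*c/7 + 6*c*log(7)/7


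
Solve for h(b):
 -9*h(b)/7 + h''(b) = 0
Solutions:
 h(b) = C1*exp(-3*sqrt(7)*b/7) + C2*exp(3*sqrt(7)*b/7)


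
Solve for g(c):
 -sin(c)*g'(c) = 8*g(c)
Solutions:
 g(c) = C1*(cos(c)^4 + 4*cos(c)^3 + 6*cos(c)^2 + 4*cos(c) + 1)/(cos(c)^4 - 4*cos(c)^3 + 6*cos(c)^2 - 4*cos(c) + 1)


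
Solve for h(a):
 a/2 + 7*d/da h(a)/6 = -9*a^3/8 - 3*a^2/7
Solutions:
 h(a) = C1 - 27*a^4/112 - 6*a^3/49 - 3*a^2/14


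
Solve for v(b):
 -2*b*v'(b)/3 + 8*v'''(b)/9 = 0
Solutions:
 v(b) = C1 + Integral(C2*airyai(6^(1/3)*b/2) + C3*airybi(6^(1/3)*b/2), b)


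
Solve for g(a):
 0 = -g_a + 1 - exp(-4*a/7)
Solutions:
 g(a) = C1 + a + 7*exp(-4*a/7)/4


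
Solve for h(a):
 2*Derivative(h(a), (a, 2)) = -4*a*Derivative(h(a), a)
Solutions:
 h(a) = C1 + C2*erf(a)


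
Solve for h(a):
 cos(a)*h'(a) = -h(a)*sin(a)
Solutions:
 h(a) = C1*cos(a)


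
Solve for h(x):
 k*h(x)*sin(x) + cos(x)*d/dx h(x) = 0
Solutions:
 h(x) = C1*exp(k*log(cos(x)))


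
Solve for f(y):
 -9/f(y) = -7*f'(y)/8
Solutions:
 f(y) = -sqrt(C1 + 1008*y)/7
 f(y) = sqrt(C1 + 1008*y)/7


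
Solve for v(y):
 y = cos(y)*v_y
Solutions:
 v(y) = C1 + Integral(y/cos(y), y)


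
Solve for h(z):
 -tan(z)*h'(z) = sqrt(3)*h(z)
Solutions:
 h(z) = C1/sin(z)^(sqrt(3))


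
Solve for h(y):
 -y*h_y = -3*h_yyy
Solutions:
 h(y) = C1 + Integral(C2*airyai(3^(2/3)*y/3) + C3*airybi(3^(2/3)*y/3), y)


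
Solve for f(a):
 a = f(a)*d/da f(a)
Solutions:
 f(a) = -sqrt(C1 + a^2)
 f(a) = sqrt(C1 + a^2)


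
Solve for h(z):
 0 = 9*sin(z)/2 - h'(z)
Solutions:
 h(z) = C1 - 9*cos(z)/2


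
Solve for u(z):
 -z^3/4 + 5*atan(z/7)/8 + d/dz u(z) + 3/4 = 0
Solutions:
 u(z) = C1 + z^4/16 - 5*z*atan(z/7)/8 - 3*z/4 + 35*log(z^2 + 49)/16


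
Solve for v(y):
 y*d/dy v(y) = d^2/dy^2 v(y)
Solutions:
 v(y) = C1 + C2*erfi(sqrt(2)*y/2)


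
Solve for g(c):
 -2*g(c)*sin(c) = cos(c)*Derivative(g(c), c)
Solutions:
 g(c) = C1*cos(c)^2


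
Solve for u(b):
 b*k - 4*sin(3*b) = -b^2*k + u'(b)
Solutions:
 u(b) = C1 + b^3*k/3 + b^2*k/2 + 4*cos(3*b)/3


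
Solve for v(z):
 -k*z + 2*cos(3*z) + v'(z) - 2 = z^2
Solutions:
 v(z) = C1 + k*z^2/2 + z^3/3 + 2*z - 2*sin(3*z)/3


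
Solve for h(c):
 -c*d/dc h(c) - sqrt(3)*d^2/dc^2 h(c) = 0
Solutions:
 h(c) = C1 + C2*erf(sqrt(2)*3^(3/4)*c/6)


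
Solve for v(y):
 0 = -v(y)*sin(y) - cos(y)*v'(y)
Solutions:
 v(y) = C1*cos(y)


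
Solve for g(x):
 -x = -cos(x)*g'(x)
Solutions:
 g(x) = C1 + Integral(x/cos(x), x)


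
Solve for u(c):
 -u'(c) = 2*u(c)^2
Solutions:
 u(c) = 1/(C1 + 2*c)


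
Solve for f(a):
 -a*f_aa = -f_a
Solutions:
 f(a) = C1 + C2*a^2


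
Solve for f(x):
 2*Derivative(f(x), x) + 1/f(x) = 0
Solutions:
 f(x) = -sqrt(C1 - x)
 f(x) = sqrt(C1 - x)


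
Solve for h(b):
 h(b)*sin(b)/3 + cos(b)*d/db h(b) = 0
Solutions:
 h(b) = C1*cos(b)^(1/3)


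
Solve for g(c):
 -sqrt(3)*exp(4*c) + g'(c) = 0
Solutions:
 g(c) = C1 + sqrt(3)*exp(4*c)/4


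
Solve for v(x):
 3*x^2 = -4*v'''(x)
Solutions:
 v(x) = C1 + C2*x + C3*x^2 - x^5/80


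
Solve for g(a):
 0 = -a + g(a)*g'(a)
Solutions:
 g(a) = -sqrt(C1 + a^2)
 g(a) = sqrt(C1 + a^2)


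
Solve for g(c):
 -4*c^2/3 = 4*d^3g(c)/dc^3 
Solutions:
 g(c) = C1 + C2*c + C3*c^2 - c^5/180


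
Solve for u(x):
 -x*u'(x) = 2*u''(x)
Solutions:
 u(x) = C1 + C2*erf(x/2)


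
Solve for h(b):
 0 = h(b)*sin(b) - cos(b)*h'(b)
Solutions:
 h(b) = C1/cos(b)


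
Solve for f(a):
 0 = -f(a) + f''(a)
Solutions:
 f(a) = C1*exp(-a) + C2*exp(a)


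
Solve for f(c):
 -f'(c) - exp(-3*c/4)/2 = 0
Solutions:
 f(c) = C1 + 2*exp(-3*c/4)/3


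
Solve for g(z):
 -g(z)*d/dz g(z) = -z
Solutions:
 g(z) = -sqrt(C1 + z^2)
 g(z) = sqrt(C1 + z^2)


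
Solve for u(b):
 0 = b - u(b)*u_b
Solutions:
 u(b) = -sqrt(C1 + b^2)
 u(b) = sqrt(C1 + b^2)


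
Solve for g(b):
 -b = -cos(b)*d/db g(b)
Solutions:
 g(b) = C1 + Integral(b/cos(b), b)


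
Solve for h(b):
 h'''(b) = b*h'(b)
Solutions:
 h(b) = C1 + Integral(C2*airyai(b) + C3*airybi(b), b)


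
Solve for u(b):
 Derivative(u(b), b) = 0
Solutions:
 u(b) = C1


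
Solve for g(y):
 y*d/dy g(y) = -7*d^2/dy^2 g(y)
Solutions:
 g(y) = C1 + C2*erf(sqrt(14)*y/14)


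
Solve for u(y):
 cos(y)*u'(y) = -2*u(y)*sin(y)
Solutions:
 u(y) = C1*cos(y)^2


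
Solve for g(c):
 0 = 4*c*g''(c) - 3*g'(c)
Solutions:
 g(c) = C1 + C2*c^(7/4)


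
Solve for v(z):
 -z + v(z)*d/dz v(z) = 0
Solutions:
 v(z) = -sqrt(C1 + z^2)
 v(z) = sqrt(C1 + z^2)


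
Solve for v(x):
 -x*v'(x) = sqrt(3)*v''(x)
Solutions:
 v(x) = C1 + C2*erf(sqrt(2)*3^(3/4)*x/6)


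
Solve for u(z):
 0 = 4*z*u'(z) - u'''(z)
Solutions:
 u(z) = C1 + Integral(C2*airyai(2^(2/3)*z) + C3*airybi(2^(2/3)*z), z)


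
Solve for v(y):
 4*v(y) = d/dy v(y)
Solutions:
 v(y) = C1*exp(4*y)


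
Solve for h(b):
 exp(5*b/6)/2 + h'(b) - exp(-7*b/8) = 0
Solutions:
 h(b) = C1 - 3*exp(5*b/6)/5 - 8*exp(-7*b/8)/7


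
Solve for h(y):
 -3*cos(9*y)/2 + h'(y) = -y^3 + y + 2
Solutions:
 h(y) = C1 - y^4/4 + y^2/2 + 2*y + sin(9*y)/6


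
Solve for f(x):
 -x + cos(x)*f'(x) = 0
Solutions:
 f(x) = C1 + Integral(x/cos(x), x)


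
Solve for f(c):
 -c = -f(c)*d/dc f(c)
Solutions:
 f(c) = -sqrt(C1 + c^2)
 f(c) = sqrt(C1 + c^2)


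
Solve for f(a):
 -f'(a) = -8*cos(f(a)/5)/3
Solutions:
 -8*a/3 - 5*log(sin(f(a)/5) - 1)/2 + 5*log(sin(f(a)/5) + 1)/2 = C1


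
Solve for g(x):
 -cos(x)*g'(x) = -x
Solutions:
 g(x) = C1 + Integral(x/cos(x), x)


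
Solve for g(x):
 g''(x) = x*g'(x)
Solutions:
 g(x) = C1 + C2*erfi(sqrt(2)*x/2)


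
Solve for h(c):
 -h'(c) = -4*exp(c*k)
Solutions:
 h(c) = C1 + 4*exp(c*k)/k


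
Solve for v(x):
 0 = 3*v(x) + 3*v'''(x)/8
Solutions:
 v(x) = C3*exp(-2*x) + (C1*sin(sqrt(3)*x) + C2*cos(sqrt(3)*x))*exp(x)


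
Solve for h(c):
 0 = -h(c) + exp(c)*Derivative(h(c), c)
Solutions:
 h(c) = C1*exp(-exp(-c))


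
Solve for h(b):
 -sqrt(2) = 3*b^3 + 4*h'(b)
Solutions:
 h(b) = C1 - 3*b^4/16 - sqrt(2)*b/4


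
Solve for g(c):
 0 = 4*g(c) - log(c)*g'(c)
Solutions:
 g(c) = C1*exp(4*li(c))


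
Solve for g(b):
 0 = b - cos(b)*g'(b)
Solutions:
 g(b) = C1 + Integral(b/cos(b), b)


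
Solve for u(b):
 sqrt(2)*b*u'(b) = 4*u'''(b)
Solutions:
 u(b) = C1 + Integral(C2*airyai(sqrt(2)*b/2) + C3*airybi(sqrt(2)*b/2), b)


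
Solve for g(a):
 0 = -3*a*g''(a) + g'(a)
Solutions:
 g(a) = C1 + C2*a^(4/3)


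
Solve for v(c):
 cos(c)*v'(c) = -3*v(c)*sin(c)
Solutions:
 v(c) = C1*cos(c)^3


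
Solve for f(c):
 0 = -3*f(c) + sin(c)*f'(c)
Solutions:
 f(c) = C1*(cos(c) - 1)^(3/2)/(cos(c) + 1)^(3/2)


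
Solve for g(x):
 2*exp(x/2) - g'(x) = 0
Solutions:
 g(x) = C1 + 4*exp(x/2)


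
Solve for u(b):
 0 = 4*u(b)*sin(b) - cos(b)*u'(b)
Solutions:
 u(b) = C1/cos(b)^4


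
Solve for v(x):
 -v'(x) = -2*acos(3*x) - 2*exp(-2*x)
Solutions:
 v(x) = C1 + 2*x*acos(3*x) - 2*sqrt(1 - 9*x^2)/3 - exp(-2*x)


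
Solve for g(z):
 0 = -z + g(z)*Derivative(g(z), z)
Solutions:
 g(z) = -sqrt(C1 + z^2)
 g(z) = sqrt(C1 + z^2)


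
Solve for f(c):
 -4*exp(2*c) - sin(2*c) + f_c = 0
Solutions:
 f(c) = C1 + 2*exp(2*c) - cos(2*c)/2


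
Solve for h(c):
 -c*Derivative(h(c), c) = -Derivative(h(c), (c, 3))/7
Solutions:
 h(c) = C1 + Integral(C2*airyai(7^(1/3)*c) + C3*airybi(7^(1/3)*c), c)


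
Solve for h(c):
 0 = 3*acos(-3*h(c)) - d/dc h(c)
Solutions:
 Integral(1/acos(-3*_y), (_y, h(c))) = C1 + 3*c


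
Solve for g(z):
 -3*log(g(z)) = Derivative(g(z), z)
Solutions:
 li(g(z)) = C1 - 3*z


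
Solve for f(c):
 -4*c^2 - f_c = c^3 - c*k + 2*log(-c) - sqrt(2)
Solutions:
 f(c) = C1 - c^4/4 - 4*c^3/3 + c^2*k/2 - 2*c*log(-c) + c*(sqrt(2) + 2)


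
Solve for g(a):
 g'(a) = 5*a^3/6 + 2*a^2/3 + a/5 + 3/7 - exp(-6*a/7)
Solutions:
 g(a) = C1 + 5*a^4/24 + 2*a^3/9 + a^2/10 + 3*a/7 + 7*exp(-6*a/7)/6


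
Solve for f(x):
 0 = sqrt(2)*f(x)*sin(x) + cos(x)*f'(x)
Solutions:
 f(x) = C1*cos(x)^(sqrt(2))


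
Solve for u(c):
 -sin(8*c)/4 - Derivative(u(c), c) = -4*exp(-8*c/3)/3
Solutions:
 u(c) = C1 + cos(8*c)/32 - exp(-8*c/3)/2


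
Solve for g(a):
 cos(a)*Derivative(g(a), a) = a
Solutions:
 g(a) = C1 + Integral(a/cos(a), a)


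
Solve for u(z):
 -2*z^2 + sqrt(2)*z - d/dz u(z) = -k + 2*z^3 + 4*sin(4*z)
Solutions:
 u(z) = C1 + k*z - z^4/2 - 2*z^3/3 + sqrt(2)*z^2/2 + cos(4*z)


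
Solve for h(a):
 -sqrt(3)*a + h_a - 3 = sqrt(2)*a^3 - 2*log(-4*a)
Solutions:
 h(a) = C1 + sqrt(2)*a^4/4 + sqrt(3)*a^2/2 - 2*a*log(-a) + a*(5 - 4*log(2))


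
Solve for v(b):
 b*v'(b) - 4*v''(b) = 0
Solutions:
 v(b) = C1 + C2*erfi(sqrt(2)*b/4)


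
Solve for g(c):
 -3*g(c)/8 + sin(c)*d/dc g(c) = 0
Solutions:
 g(c) = C1*(cos(c) - 1)^(3/16)/(cos(c) + 1)^(3/16)


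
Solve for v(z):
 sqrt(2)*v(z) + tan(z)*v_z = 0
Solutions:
 v(z) = C1/sin(z)^(sqrt(2))


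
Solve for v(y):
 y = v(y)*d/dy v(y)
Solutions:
 v(y) = -sqrt(C1 + y^2)
 v(y) = sqrt(C1 + y^2)


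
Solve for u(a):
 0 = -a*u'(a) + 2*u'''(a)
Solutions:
 u(a) = C1 + Integral(C2*airyai(2^(2/3)*a/2) + C3*airybi(2^(2/3)*a/2), a)


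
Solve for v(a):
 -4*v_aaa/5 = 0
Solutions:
 v(a) = C1 + C2*a + C3*a^2


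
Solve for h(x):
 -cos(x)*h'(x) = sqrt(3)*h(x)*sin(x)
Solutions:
 h(x) = C1*cos(x)^(sqrt(3))


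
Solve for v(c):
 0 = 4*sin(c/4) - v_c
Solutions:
 v(c) = C1 - 16*cos(c/4)


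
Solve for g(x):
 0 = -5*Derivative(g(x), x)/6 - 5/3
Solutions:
 g(x) = C1 - 2*x


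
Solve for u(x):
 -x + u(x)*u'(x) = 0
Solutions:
 u(x) = -sqrt(C1 + x^2)
 u(x) = sqrt(C1 + x^2)


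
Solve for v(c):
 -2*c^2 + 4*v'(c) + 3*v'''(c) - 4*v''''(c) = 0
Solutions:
 v(c) = C1 + C2*exp(c*(-(8*sqrt(17) + 33)^(1/3) - 1/(8*sqrt(17) + 33)^(1/3) + 2)/8)*sin(sqrt(3)*c*(-(8*sqrt(17) + 33)^(1/3) + (8*sqrt(17) + 33)^(-1/3))/8) + C3*exp(c*(-(8*sqrt(17) + 33)^(1/3) - 1/(8*sqrt(17) + 33)^(1/3) + 2)/8)*cos(sqrt(3)*c*(-(8*sqrt(17) + 33)^(1/3) + (8*sqrt(17) + 33)^(-1/3))/8) + C4*exp(c*((8*sqrt(17) + 33)^(-1/3) + 1 + (8*sqrt(17) + 33)^(1/3))/4) + c^3/6 - 3*c/4


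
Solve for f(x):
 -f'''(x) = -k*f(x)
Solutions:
 f(x) = C1*exp(k^(1/3)*x) + C2*exp(k^(1/3)*x*(-1 + sqrt(3)*I)/2) + C3*exp(-k^(1/3)*x*(1 + sqrt(3)*I)/2)


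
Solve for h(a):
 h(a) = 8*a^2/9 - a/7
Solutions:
 h(a) = a*(56*a - 9)/63


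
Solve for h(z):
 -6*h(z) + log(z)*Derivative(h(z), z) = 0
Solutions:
 h(z) = C1*exp(6*li(z))


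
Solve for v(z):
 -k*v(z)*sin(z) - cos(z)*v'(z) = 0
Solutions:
 v(z) = C1*exp(k*log(cos(z)))


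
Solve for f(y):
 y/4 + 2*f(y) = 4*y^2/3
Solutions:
 f(y) = y*(16*y - 3)/24


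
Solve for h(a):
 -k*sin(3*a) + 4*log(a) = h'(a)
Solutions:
 h(a) = C1 + 4*a*log(a) - 4*a + k*cos(3*a)/3


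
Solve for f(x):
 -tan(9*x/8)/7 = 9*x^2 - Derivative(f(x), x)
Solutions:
 f(x) = C1 + 3*x^3 - 8*log(cos(9*x/8))/63


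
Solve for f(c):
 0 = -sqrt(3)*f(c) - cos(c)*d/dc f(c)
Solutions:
 f(c) = C1*(sin(c) - 1)^(sqrt(3)/2)/(sin(c) + 1)^(sqrt(3)/2)


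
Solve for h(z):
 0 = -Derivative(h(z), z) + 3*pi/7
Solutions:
 h(z) = C1 + 3*pi*z/7


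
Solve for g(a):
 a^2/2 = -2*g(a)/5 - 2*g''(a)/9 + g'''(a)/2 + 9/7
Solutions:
 g(a) = C1*exp(a*(-2^(1/3)*5^(2/3)*(81*sqrt(60009) + 19843)^(1/3) - 40*2^(2/3)*5^(1/3)/(81*sqrt(60009) + 19843)^(1/3) + 40)/270)*sin(10^(1/3)*sqrt(3)*a*(-5^(1/3)*(81*sqrt(60009) + 19843)^(1/3) + 40*2^(1/3)/(81*sqrt(60009) + 19843)^(1/3))/270) + C2*exp(a*(-2^(1/3)*5^(2/3)*(81*sqrt(60009) + 19843)^(1/3) - 40*2^(2/3)*5^(1/3)/(81*sqrt(60009) + 19843)^(1/3) + 40)/270)*cos(10^(1/3)*sqrt(3)*a*(-5^(1/3)*(81*sqrt(60009) + 19843)^(1/3) + 40*2^(1/3)/(81*sqrt(60009) + 19843)^(1/3))/270) + C3*exp(a*(40*2^(2/3)*5^(1/3)/(81*sqrt(60009) + 19843)^(1/3) + 20 + 2^(1/3)*5^(2/3)*(81*sqrt(60009) + 19843)^(1/3))/135) - 5*a^2/4 + 290/63
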